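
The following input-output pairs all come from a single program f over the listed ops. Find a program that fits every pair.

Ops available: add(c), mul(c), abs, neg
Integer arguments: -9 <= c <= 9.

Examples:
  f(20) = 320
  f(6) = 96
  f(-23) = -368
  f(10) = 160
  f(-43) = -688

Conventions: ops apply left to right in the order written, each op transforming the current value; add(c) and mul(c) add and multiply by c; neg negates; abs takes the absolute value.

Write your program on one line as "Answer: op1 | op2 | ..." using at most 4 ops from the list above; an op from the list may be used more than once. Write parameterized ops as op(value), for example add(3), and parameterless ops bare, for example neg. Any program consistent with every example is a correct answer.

mul(-2) | neg | mul(-8) | neg

Check, running the answer program on each example:
  20 -> -40 -> 40 -> -320 -> 320
  6 -> -12 -> 12 -> -96 -> 96
  -23 -> 46 -> -46 -> 368 -> -368
  10 -> -20 -> 20 -> -160 -> 160
  -43 -> 86 -> -86 -> 688 -> -688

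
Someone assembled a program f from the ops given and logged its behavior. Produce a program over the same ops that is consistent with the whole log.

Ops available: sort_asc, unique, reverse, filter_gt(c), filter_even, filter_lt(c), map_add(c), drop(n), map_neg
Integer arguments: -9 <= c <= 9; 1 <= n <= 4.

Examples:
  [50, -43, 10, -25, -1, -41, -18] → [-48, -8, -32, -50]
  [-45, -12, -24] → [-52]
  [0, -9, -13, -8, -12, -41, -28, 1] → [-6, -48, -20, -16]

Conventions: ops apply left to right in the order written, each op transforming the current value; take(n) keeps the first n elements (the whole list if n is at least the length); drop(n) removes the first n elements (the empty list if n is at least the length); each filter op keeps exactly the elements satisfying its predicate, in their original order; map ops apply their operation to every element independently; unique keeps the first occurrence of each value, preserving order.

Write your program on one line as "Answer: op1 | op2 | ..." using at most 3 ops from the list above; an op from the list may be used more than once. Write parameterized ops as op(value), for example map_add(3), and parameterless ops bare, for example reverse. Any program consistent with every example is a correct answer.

map_add(-7) | reverse | filter_even

Check, running the answer program on each example:
  [50, -43, 10, -25, -1, -41, -18] -> [43, -50, 3, -32, -8, -48, -25] -> [-25, -48, -8, -32, 3, -50, 43] -> [-48, -8, -32, -50]
  [-45, -12, -24] -> [-52, -19, -31] -> [-31, -19, -52] -> [-52]
  [0, -9, -13, -8, -12, -41, -28, 1] -> [-7, -16, -20, -15, -19, -48, -35, -6] -> [-6, -35, -48, -19, -15, -20, -16, -7] -> [-6, -48, -20, -16]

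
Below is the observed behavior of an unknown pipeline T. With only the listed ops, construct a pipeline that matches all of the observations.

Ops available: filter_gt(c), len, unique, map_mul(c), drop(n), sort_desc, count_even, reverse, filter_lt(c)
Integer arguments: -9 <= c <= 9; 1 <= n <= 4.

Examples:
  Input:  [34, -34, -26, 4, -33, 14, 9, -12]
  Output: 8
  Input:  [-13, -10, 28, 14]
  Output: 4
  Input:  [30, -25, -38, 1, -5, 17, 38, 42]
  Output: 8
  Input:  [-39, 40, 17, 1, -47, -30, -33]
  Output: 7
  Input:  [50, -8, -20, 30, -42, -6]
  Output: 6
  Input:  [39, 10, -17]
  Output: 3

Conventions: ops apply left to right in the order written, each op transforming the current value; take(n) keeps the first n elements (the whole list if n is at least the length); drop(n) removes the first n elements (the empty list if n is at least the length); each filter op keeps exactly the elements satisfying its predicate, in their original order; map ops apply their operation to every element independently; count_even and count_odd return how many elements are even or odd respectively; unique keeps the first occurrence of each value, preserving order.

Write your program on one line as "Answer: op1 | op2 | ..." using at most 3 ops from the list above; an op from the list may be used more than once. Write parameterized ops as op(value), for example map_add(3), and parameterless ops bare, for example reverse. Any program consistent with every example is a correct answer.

map_mul(-2) | count_even

Check, running the answer program on each example:
  [34, -34, -26, 4, -33, 14, 9, -12] -> [-68, 68, 52, -8, 66, -28, -18, 24] -> 8
  [-13, -10, 28, 14] -> [26, 20, -56, -28] -> 4
  [30, -25, -38, 1, -5, 17, 38, 42] -> [-60, 50, 76, -2, 10, -34, -76, -84] -> 8
  [-39, 40, 17, 1, -47, -30, -33] -> [78, -80, -34, -2, 94, 60, 66] -> 7
  [50, -8, -20, 30, -42, -6] -> [-100, 16, 40, -60, 84, 12] -> 6
  [39, 10, -17] -> [-78, -20, 34] -> 3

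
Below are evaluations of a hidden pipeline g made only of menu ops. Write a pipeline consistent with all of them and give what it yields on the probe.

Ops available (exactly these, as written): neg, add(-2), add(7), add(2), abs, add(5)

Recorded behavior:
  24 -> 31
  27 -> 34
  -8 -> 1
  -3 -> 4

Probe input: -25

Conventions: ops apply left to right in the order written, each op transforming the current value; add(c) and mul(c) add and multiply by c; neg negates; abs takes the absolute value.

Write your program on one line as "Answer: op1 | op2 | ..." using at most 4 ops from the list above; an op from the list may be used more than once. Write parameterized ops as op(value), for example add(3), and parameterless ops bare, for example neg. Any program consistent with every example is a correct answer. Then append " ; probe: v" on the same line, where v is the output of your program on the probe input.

add(7) | neg | abs ; probe: 18

Check, running the answer program on each example:
  24 -> 31 -> -31 -> 31
  27 -> 34 -> -34 -> 34
  -8 -> -1 -> 1 -> 1
  -3 -> 4 -> -4 -> 4
  probe: -25 -> -18 -> 18 -> 18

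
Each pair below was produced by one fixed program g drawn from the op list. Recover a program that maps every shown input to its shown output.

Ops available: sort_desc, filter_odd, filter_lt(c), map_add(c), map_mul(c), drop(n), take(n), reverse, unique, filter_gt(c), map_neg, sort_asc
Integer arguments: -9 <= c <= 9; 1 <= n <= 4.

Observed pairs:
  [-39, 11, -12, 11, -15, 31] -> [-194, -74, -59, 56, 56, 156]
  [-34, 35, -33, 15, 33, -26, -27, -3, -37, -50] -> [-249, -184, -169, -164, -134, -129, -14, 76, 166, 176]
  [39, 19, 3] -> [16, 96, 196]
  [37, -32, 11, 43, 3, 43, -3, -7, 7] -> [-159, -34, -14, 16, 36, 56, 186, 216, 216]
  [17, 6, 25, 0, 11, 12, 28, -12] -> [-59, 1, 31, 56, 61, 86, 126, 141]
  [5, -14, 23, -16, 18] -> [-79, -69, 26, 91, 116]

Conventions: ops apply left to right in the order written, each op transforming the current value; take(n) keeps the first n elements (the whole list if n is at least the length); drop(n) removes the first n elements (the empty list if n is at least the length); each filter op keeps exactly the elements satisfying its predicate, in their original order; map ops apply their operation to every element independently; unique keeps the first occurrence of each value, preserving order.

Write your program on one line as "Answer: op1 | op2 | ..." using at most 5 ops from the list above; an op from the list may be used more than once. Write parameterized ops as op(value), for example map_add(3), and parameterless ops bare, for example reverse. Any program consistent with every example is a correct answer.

map_mul(-5) | reverse | map_add(-1) | map_neg | sort_asc

Check, running the answer program on each example:
  [-39, 11, -12, 11, -15, 31] -> [195, -55, 60, -55, 75, -155] -> [-155, 75, -55, 60, -55, 195] -> [-156, 74, -56, 59, -56, 194] -> [156, -74, 56, -59, 56, -194] -> [-194, -74, -59, 56, 56, 156]
  [-34, 35, -33, 15, 33, -26, -27, -3, -37, -50] -> [170, -175, 165, -75, -165, 130, 135, 15, 185, 250] -> [250, 185, 15, 135, 130, -165, -75, 165, -175, 170] -> [249, 184, 14, 134, 129, -166, -76, 164, -176, 169] -> [-249, -184, -14, -134, -129, 166, 76, -164, 176, -169] -> [-249, -184, -169, -164, -134, -129, -14, 76, 166, 176]
  [39, 19, 3] -> [-195, -95, -15] -> [-15, -95, -195] -> [-16, -96, -196] -> [16, 96, 196] -> [16, 96, 196]
  [37, -32, 11, 43, 3, 43, -3, -7, 7] -> [-185, 160, -55, -215, -15, -215, 15, 35, -35] -> [-35, 35, 15, -215, -15, -215, -55, 160, -185] -> [-36, 34, 14, -216, -16, -216, -56, 159, -186] -> [36, -34, -14, 216, 16, 216, 56, -159, 186] -> [-159, -34, -14, 16, 36, 56, 186, 216, 216]
  [17, 6, 25, 0, 11, 12, 28, -12] -> [-85, -30, -125, 0, -55, -60, -140, 60] -> [60, -140, -60, -55, 0, -125, -30, -85] -> [59, -141, -61, -56, -1, -126, -31, -86] -> [-59, 141, 61, 56, 1, 126, 31, 86] -> [-59, 1, 31, 56, 61, 86, 126, 141]
  [5, -14, 23, -16, 18] -> [-25, 70, -115, 80, -90] -> [-90, 80, -115, 70, -25] -> [-91, 79, -116, 69, -26] -> [91, -79, 116, -69, 26] -> [-79, -69, 26, 91, 116]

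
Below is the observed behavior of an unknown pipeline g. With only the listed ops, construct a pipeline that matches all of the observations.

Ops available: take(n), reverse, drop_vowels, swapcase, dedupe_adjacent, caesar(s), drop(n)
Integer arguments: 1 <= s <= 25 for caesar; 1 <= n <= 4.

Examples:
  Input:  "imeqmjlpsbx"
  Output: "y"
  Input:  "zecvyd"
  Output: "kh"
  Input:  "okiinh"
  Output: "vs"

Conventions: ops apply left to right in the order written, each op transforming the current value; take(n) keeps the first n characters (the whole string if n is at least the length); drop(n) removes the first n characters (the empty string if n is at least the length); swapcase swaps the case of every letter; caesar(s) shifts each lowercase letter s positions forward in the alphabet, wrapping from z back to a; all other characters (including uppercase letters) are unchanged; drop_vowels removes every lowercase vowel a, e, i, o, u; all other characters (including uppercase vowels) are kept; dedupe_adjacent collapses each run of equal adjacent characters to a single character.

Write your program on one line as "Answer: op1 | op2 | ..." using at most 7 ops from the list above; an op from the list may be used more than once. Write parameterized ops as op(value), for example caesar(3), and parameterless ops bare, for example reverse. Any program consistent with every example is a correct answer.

drop_vowels | take(2) | caesar(4) | caesar(4) | drop_vowels | reverse

Check, running the answer program on each example:
  "imeqmjlpsbx" -> "mqmjlpsbx" -> "mq" -> "qu" -> "uy" -> "y" -> "y"
  "zecvyd" -> "zcvyd" -> "zc" -> "dg" -> "hk" -> "hk" -> "kh"
  "okiinh" -> "knh" -> "kn" -> "or" -> "sv" -> "sv" -> "vs"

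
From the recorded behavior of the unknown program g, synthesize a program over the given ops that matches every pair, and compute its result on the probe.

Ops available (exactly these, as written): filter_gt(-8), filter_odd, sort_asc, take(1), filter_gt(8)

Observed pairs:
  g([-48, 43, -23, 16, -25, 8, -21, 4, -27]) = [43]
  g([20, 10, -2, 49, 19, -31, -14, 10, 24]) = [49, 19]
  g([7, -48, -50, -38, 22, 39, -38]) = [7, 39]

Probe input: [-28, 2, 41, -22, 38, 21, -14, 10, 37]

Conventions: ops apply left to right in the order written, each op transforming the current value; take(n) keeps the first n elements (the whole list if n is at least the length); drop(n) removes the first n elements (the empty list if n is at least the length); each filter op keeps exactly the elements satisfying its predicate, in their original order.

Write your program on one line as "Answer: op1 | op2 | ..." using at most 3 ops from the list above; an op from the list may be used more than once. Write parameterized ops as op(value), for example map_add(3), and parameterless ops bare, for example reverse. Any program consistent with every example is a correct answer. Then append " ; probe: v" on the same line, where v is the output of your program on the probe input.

filter_gt(-8) | filter_odd ; probe: [41, 21, 37]

Check, running the answer program on each example:
  [-48, 43, -23, 16, -25, 8, -21, 4, -27] -> [43, 16, 8, 4] -> [43]
  [20, 10, -2, 49, 19, -31, -14, 10, 24] -> [20, 10, -2, 49, 19, 10, 24] -> [49, 19]
  [7, -48, -50, -38, 22, 39, -38] -> [7, 22, 39] -> [7, 39]
  probe: [-28, 2, 41, -22, 38, 21, -14, 10, 37] -> [2, 41, 38, 21, 10, 37] -> [41, 21, 37]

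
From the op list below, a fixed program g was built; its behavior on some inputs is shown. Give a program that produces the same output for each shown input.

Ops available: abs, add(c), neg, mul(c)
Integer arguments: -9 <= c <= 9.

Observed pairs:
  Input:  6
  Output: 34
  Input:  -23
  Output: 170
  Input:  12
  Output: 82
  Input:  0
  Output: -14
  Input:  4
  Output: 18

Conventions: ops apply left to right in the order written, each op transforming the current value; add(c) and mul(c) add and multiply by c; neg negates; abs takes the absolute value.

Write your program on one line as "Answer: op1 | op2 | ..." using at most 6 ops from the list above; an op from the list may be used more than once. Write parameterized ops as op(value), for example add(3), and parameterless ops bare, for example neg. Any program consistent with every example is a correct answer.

abs | neg | add(1) | mul(-8) | add(-6)

Check, running the answer program on each example:
  6 -> 6 -> -6 -> -5 -> 40 -> 34
  -23 -> 23 -> -23 -> -22 -> 176 -> 170
  12 -> 12 -> -12 -> -11 -> 88 -> 82
  0 -> 0 -> 0 -> 1 -> -8 -> -14
  4 -> 4 -> -4 -> -3 -> 24 -> 18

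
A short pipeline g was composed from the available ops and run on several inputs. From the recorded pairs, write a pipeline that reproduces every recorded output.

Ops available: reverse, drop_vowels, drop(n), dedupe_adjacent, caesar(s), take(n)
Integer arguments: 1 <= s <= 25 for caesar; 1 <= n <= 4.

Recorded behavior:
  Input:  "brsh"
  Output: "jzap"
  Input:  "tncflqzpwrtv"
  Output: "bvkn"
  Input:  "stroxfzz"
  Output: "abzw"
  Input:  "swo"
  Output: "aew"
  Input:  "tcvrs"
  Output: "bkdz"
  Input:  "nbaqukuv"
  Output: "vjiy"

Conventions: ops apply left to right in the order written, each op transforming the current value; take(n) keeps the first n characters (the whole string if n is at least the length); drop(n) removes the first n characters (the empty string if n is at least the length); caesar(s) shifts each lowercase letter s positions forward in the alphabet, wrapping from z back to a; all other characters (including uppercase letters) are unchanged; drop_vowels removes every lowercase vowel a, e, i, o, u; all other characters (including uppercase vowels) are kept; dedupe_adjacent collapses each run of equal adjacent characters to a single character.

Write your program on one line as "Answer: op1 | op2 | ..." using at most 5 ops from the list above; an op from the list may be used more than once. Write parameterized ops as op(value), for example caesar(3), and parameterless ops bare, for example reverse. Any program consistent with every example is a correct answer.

dedupe_adjacent | take(4) | caesar(3) | caesar(7) | caesar(24)

Check, running the answer program on each example:
  "brsh" -> "brsh" -> "brsh" -> "euvk" -> "lbcr" -> "jzap"
  "tncflqzpwrtv" -> "tncflqzpwrtv" -> "tncf" -> "wqfi" -> "dxmp" -> "bvkn"
  "stroxfzz" -> "stroxfz" -> "stro" -> "vwur" -> "cdby" -> "abzw"
  "swo" -> "swo" -> "swo" -> "vzr" -> "cgy" -> "aew"
  "tcvrs" -> "tcvrs" -> "tcvr" -> "wfyu" -> "dmfb" -> "bkdz"
  "nbaqukuv" -> "nbaqukuv" -> "nbaq" -> "qedt" -> "xlka" -> "vjiy"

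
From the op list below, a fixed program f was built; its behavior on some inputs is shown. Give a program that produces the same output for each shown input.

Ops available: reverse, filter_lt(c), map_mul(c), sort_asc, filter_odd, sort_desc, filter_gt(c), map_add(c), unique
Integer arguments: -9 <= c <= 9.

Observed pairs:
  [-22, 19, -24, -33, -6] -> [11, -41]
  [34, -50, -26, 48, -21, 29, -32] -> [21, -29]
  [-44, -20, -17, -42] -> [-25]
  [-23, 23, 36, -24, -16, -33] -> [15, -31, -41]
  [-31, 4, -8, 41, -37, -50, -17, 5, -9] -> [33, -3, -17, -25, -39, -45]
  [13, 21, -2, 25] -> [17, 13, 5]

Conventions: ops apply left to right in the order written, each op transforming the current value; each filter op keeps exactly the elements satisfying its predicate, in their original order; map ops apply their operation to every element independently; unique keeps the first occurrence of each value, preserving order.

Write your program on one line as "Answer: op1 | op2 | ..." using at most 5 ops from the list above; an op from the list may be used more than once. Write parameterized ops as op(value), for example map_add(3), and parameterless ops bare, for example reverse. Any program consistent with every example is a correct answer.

filter_odd | map_add(-5) | map_add(-3) | sort_desc

Check, running the answer program on each example:
  [-22, 19, -24, -33, -6] -> [19, -33] -> [14, -38] -> [11, -41] -> [11, -41]
  [34, -50, -26, 48, -21, 29, -32] -> [-21, 29] -> [-26, 24] -> [-29, 21] -> [21, -29]
  [-44, -20, -17, -42] -> [-17] -> [-22] -> [-25] -> [-25]
  [-23, 23, 36, -24, -16, -33] -> [-23, 23, -33] -> [-28, 18, -38] -> [-31, 15, -41] -> [15, -31, -41]
  [-31, 4, -8, 41, -37, -50, -17, 5, -9] -> [-31, 41, -37, -17, 5, -9] -> [-36, 36, -42, -22, 0, -14] -> [-39, 33, -45, -25, -3, -17] -> [33, -3, -17, -25, -39, -45]
  [13, 21, -2, 25] -> [13, 21, 25] -> [8, 16, 20] -> [5, 13, 17] -> [17, 13, 5]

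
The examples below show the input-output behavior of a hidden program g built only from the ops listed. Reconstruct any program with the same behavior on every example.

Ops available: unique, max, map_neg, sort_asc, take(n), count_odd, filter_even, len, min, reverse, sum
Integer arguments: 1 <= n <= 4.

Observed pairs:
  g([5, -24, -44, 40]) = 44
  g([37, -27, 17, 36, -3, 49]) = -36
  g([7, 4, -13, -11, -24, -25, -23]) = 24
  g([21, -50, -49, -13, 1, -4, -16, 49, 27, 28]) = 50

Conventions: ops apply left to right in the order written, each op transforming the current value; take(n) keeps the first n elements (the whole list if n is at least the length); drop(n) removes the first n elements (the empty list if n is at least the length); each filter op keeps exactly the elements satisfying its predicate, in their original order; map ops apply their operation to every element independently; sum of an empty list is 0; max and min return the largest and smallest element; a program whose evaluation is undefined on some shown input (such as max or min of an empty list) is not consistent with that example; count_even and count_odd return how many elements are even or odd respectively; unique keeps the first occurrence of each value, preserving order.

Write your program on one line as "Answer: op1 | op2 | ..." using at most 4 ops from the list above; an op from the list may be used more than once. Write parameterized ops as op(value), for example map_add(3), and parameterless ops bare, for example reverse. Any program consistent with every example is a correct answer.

sort_asc | filter_even | map_neg | max

Check, running the answer program on each example:
  [5, -24, -44, 40] -> [-44, -24, 5, 40] -> [-44, -24, 40] -> [44, 24, -40] -> 44
  [37, -27, 17, 36, -3, 49] -> [-27, -3, 17, 36, 37, 49] -> [36] -> [-36] -> -36
  [7, 4, -13, -11, -24, -25, -23] -> [-25, -24, -23, -13, -11, 4, 7] -> [-24, 4] -> [24, -4] -> 24
  [21, -50, -49, -13, 1, -4, -16, 49, 27, 28] -> [-50, -49, -16, -13, -4, 1, 21, 27, 28, 49] -> [-50, -16, -4, 28] -> [50, 16, 4, -28] -> 50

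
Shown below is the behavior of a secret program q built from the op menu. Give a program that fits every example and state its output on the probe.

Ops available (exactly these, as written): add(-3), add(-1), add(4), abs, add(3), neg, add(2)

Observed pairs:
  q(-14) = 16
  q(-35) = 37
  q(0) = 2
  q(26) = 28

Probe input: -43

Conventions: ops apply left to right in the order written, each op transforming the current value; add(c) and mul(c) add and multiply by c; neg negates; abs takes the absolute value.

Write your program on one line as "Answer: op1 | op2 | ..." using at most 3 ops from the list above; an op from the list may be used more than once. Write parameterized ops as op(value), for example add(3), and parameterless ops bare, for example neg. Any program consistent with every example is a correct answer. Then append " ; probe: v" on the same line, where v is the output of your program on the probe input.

neg | abs | add(2) ; probe: 45

Check, running the answer program on each example:
  -14 -> 14 -> 14 -> 16
  -35 -> 35 -> 35 -> 37
  0 -> 0 -> 0 -> 2
  26 -> -26 -> 26 -> 28
  probe: -43 -> 43 -> 43 -> 45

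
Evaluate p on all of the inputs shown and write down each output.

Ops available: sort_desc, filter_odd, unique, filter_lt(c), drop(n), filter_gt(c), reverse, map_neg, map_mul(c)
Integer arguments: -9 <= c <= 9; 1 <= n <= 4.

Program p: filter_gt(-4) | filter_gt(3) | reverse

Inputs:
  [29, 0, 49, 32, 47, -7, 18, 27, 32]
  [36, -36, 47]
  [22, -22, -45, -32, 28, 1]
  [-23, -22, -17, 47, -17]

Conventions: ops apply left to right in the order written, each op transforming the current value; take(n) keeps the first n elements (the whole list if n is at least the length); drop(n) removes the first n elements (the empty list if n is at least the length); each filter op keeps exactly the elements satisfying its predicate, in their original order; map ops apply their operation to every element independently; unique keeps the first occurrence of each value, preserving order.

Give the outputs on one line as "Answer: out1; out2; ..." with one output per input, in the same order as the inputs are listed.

[32, 27, 18, 47, 32, 49, 29]; [47, 36]; [28, 22]; [47]

Execution, op by op:
  [29, 0, 49, 32, 47, -7, 18, 27, 32] -> [29, 0, 49, 32, 47, 18, 27, 32] -> [29, 49, 32, 47, 18, 27, 32] -> [32, 27, 18, 47, 32, 49, 29]
  [36, -36, 47] -> [36, 47] -> [36, 47] -> [47, 36]
  [22, -22, -45, -32, 28, 1] -> [22, 28, 1] -> [22, 28] -> [28, 22]
  [-23, -22, -17, 47, -17] -> [47] -> [47] -> [47]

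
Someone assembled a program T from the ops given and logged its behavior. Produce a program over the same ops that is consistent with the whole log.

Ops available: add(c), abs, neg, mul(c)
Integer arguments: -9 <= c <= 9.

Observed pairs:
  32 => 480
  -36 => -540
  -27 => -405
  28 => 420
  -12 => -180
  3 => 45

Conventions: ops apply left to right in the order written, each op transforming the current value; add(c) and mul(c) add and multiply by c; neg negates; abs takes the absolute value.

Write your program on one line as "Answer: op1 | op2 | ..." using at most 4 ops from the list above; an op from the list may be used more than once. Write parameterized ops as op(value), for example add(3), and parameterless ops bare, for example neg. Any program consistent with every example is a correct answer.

neg | mul(-5) | mul(3)

Check, running the answer program on each example:
  32 -> -32 -> 160 -> 480
  -36 -> 36 -> -180 -> -540
  -27 -> 27 -> -135 -> -405
  28 -> -28 -> 140 -> 420
  -12 -> 12 -> -60 -> -180
  3 -> -3 -> 15 -> 45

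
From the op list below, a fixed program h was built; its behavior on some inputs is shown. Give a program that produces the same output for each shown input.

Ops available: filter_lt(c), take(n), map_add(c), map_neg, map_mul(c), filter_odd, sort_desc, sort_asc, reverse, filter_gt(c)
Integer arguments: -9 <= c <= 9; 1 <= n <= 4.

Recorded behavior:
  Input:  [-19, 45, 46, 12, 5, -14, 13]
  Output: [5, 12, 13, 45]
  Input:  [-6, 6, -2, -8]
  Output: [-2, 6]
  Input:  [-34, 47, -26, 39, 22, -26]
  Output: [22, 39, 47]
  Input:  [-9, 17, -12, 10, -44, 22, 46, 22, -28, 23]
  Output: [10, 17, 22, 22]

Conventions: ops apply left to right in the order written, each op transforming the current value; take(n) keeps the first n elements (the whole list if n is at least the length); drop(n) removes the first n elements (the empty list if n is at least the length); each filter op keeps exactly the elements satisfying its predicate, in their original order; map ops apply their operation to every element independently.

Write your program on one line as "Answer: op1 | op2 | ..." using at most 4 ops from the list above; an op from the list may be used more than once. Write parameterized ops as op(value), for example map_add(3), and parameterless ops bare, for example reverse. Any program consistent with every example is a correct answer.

filter_gt(-3) | sort_asc | take(4)

Check, running the answer program on each example:
  [-19, 45, 46, 12, 5, -14, 13] -> [45, 46, 12, 5, 13] -> [5, 12, 13, 45, 46] -> [5, 12, 13, 45]
  [-6, 6, -2, -8] -> [6, -2] -> [-2, 6] -> [-2, 6]
  [-34, 47, -26, 39, 22, -26] -> [47, 39, 22] -> [22, 39, 47] -> [22, 39, 47]
  [-9, 17, -12, 10, -44, 22, 46, 22, -28, 23] -> [17, 10, 22, 46, 22, 23] -> [10, 17, 22, 22, 23, 46] -> [10, 17, 22, 22]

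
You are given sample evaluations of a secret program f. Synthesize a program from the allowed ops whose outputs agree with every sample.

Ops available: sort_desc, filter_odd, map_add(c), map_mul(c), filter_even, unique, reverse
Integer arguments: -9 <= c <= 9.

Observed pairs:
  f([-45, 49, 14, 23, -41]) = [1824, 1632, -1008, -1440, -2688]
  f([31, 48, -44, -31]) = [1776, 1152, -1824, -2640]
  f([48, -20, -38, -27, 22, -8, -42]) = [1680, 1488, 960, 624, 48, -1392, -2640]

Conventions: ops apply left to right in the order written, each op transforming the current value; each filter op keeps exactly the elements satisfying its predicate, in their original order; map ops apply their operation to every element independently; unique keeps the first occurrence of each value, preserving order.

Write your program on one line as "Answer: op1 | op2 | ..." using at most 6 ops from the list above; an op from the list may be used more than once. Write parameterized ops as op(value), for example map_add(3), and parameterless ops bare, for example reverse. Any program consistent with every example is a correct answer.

map_add(7) | sort_desc | map_mul(-6) | map_mul(8) | reverse

Check, running the answer program on each example:
  [-45, 49, 14, 23, -41] -> [-38, 56, 21, 30, -34] -> [56, 30, 21, -34, -38] -> [-336, -180, -126, 204, 228] -> [-2688, -1440, -1008, 1632, 1824] -> [1824, 1632, -1008, -1440, -2688]
  [31, 48, -44, -31] -> [38, 55, -37, -24] -> [55, 38, -24, -37] -> [-330, -228, 144, 222] -> [-2640, -1824, 1152, 1776] -> [1776, 1152, -1824, -2640]
  [48, -20, -38, -27, 22, -8, -42] -> [55, -13, -31, -20, 29, -1, -35] -> [55, 29, -1, -13, -20, -31, -35] -> [-330, -174, 6, 78, 120, 186, 210] -> [-2640, -1392, 48, 624, 960, 1488, 1680] -> [1680, 1488, 960, 624, 48, -1392, -2640]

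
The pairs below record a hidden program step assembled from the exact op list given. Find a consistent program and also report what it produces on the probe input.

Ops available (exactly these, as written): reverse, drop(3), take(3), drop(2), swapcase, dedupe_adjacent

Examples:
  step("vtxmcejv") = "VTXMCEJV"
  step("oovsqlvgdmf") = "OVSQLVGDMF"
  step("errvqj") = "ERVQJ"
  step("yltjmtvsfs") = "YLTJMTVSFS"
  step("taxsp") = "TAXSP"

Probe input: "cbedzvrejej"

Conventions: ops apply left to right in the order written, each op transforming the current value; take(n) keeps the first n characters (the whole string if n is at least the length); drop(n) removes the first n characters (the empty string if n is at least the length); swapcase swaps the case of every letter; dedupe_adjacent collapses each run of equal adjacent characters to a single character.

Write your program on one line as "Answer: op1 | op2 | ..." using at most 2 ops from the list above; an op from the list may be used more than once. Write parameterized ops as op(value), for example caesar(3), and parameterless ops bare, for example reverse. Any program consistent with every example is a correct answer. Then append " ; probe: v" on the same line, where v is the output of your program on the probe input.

swapcase | dedupe_adjacent ; probe: "CBEDZVREJEJ"

Check, running the answer program on each example:
  "vtxmcejv" -> "VTXMCEJV" -> "VTXMCEJV"
  "oovsqlvgdmf" -> "OOVSQLVGDMF" -> "OVSQLVGDMF"
  "errvqj" -> "ERRVQJ" -> "ERVQJ"
  "yltjmtvsfs" -> "YLTJMTVSFS" -> "YLTJMTVSFS"
  "taxsp" -> "TAXSP" -> "TAXSP"
  probe: "cbedzvrejej" -> "CBEDZVREJEJ" -> "CBEDZVREJEJ"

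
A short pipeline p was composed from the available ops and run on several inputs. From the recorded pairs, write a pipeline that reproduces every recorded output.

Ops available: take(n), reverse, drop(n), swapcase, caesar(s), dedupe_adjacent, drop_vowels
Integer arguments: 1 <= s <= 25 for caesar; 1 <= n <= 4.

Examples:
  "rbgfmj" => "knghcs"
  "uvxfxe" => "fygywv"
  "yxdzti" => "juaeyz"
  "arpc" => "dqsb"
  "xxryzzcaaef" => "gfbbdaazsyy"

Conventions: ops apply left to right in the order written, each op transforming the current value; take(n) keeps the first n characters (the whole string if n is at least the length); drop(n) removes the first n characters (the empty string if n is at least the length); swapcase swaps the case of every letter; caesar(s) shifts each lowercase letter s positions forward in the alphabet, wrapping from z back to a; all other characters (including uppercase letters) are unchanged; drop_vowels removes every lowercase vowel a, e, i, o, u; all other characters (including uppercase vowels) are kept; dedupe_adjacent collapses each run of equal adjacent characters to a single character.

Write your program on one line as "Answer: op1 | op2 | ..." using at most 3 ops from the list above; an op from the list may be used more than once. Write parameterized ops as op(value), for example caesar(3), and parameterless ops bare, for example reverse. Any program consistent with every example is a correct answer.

reverse | caesar(1)

Check, running the answer program on each example:
  "rbgfmj" -> "jmfgbr" -> "knghcs"
  "uvxfxe" -> "exfxvu" -> "fygywv"
  "yxdzti" -> "itzdxy" -> "juaeyz"
  "arpc" -> "cpra" -> "dqsb"
  "xxryzzcaaef" -> "feaaczzyrxx" -> "gfbbdaazsyy"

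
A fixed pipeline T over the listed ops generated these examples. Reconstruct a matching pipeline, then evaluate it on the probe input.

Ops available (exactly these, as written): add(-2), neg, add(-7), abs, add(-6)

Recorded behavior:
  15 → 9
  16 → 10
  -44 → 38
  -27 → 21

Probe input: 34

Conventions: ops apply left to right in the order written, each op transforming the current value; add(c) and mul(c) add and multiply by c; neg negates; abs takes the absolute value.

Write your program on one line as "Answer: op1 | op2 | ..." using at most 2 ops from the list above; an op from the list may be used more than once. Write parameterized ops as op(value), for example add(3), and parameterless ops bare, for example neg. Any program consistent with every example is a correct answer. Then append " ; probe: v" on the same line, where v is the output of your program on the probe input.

abs | add(-6) ; probe: 28

Check, running the answer program on each example:
  15 -> 15 -> 9
  16 -> 16 -> 10
  -44 -> 44 -> 38
  -27 -> 27 -> 21
  probe: 34 -> 34 -> 28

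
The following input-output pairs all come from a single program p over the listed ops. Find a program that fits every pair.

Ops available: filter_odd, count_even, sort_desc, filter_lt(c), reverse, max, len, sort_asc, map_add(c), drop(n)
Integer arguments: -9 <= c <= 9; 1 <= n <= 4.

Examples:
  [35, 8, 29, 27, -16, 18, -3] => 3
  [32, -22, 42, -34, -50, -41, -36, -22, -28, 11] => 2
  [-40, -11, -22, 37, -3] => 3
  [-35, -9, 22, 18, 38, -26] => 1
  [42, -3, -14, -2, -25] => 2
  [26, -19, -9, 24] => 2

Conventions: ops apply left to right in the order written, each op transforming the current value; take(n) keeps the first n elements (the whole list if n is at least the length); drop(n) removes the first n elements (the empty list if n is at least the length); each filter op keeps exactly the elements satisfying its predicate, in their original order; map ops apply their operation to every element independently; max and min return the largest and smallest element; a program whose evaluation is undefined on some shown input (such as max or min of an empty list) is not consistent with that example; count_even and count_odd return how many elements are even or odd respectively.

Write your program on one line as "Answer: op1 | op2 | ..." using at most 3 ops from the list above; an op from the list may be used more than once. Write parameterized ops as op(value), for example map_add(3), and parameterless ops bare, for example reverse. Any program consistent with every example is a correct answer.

drop(1) | filter_odd | len

Check, running the answer program on each example:
  [35, 8, 29, 27, -16, 18, -3] -> [8, 29, 27, -16, 18, -3] -> [29, 27, -3] -> 3
  [32, -22, 42, -34, -50, -41, -36, -22, -28, 11] -> [-22, 42, -34, -50, -41, -36, -22, -28, 11] -> [-41, 11] -> 2
  [-40, -11, -22, 37, -3] -> [-11, -22, 37, -3] -> [-11, 37, -3] -> 3
  [-35, -9, 22, 18, 38, -26] -> [-9, 22, 18, 38, -26] -> [-9] -> 1
  [42, -3, -14, -2, -25] -> [-3, -14, -2, -25] -> [-3, -25] -> 2
  [26, -19, -9, 24] -> [-19, -9, 24] -> [-19, -9] -> 2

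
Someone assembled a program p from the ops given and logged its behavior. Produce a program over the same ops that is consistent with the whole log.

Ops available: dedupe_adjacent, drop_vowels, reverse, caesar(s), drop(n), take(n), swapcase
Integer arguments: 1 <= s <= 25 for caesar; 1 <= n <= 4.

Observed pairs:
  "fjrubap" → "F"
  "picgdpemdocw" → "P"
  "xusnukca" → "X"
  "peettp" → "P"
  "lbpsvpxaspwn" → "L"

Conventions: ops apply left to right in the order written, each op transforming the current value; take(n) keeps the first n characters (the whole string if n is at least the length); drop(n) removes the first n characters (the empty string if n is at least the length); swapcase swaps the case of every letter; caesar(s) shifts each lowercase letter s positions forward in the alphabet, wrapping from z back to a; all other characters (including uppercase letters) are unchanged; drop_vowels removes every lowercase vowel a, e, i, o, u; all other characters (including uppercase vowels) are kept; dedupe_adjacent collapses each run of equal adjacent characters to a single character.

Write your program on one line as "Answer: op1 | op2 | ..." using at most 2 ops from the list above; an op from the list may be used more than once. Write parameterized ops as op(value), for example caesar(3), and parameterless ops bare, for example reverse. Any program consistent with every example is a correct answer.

take(1) | swapcase

Check, running the answer program on each example:
  "fjrubap" -> "f" -> "F"
  "picgdpemdocw" -> "p" -> "P"
  "xusnukca" -> "x" -> "X"
  "peettp" -> "p" -> "P"
  "lbpsvpxaspwn" -> "l" -> "L"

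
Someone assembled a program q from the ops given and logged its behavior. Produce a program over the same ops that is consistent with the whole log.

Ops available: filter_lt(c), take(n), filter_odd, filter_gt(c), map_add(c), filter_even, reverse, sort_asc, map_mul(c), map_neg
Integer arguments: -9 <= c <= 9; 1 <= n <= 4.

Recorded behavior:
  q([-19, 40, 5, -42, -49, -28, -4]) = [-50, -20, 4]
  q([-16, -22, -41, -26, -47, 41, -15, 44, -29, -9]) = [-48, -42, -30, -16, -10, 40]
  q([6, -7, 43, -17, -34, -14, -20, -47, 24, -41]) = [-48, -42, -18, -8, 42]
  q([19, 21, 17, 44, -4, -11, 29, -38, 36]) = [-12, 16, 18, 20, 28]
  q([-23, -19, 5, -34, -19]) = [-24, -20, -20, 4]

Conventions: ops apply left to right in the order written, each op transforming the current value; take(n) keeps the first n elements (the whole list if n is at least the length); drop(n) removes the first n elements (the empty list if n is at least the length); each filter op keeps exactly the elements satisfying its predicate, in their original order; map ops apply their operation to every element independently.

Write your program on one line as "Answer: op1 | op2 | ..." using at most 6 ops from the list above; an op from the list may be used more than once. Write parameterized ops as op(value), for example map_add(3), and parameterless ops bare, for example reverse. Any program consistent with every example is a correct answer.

map_add(-1) | sort_asc | map_neg | filter_even | map_neg

Check, running the answer program on each example:
  [-19, 40, 5, -42, -49, -28, -4] -> [-20, 39, 4, -43, -50, -29, -5] -> [-50, -43, -29, -20, -5, 4, 39] -> [50, 43, 29, 20, 5, -4, -39] -> [50, 20, -4] -> [-50, -20, 4]
  [-16, -22, -41, -26, -47, 41, -15, 44, -29, -9] -> [-17, -23, -42, -27, -48, 40, -16, 43, -30, -10] -> [-48, -42, -30, -27, -23, -17, -16, -10, 40, 43] -> [48, 42, 30, 27, 23, 17, 16, 10, -40, -43] -> [48, 42, 30, 16, 10, -40] -> [-48, -42, -30, -16, -10, 40]
  [6, -7, 43, -17, -34, -14, -20, -47, 24, -41] -> [5, -8, 42, -18, -35, -15, -21, -48, 23, -42] -> [-48, -42, -35, -21, -18, -15, -8, 5, 23, 42] -> [48, 42, 35, 21, 18, 15, 8, -5, -23, -42] -> [48, 42, 18, 8, -42] -> [-48, -42, -18, -8, 42]
  [19, 21, 17, 44, -4, -11, 29, -38, 36] -> [18, 20, 16, 43, -5, -12, 28, -39, 35] -> [-39, -12, -5, 16, 18, 20, 28, 35, 43] -> [39, 12, 5, -16, -18, -20, -28, -35, -43] -> [12, -16, -18, -20, -28] -> [-12, 16, 18, 20, 28]
  [-23, -19, 5, -34, -19] -> [-24, -20, 4, -35, -20] -> [-35, -24, -20, -20, 4] -> [35, 24, 20, 20, -4] -> [24, 20, 20, -4] -> [-24, -20, -20, 4]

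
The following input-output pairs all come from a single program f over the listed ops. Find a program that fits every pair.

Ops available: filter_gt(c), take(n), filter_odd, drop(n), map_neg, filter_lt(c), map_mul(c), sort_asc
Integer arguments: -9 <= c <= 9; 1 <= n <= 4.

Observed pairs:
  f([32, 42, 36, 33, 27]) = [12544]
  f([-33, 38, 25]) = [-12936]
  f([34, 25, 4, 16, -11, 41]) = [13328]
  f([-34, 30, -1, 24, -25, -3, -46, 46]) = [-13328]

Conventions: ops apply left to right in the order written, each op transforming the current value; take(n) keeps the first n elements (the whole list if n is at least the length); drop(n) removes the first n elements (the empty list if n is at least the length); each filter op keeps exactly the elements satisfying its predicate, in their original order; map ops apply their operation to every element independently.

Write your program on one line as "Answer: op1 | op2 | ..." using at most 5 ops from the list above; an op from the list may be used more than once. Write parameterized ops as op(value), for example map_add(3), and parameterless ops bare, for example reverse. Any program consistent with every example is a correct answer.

map_mul(8) | take(3) | take(1) | map_mul(7) | map_mul(7)

Check, running the answer program on each example:
  [32, 42, 36, 33, 27] -> [256, 336, 288, 264, 216] -> [256, 336, 288] -> [256] -> [1792] -> [12544]
  [-33, 38, 25] -> [-264, 304, 200] -> [-264, 304, 200] -> [-264] -> [-1848] -> [-12936]
  [34, 25, 4, 16, -11, 41] -> [272, 200, 32, 128, -88, 328] -> [272, 200, 32] -> [272] -> [1904] -> [13328]
  [-34, 30, -1, 24, -25, -3, -46, 46] -> [-272, 240, -8, 192, -200, -24, -368, 368] -> [-272, 240, -8] -> [-272] -> [-1904] -> [-13328]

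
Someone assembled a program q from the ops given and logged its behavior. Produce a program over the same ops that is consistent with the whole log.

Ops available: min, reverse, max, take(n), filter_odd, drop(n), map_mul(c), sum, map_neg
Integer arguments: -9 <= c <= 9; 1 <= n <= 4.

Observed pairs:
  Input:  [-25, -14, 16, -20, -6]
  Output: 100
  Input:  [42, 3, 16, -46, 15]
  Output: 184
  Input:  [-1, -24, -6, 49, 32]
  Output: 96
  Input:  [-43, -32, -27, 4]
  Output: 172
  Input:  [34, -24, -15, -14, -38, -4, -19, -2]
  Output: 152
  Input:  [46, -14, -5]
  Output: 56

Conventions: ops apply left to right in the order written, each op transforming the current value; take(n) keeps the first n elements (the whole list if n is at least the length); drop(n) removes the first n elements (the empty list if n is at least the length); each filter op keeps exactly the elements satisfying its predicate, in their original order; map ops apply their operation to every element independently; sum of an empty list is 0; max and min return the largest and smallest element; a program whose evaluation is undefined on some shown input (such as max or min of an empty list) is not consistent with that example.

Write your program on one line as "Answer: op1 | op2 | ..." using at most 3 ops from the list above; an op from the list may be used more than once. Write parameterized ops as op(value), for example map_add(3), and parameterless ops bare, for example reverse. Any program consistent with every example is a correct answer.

map_mul(-4) | max

Check, running the answer program on each example:
  [-25, -14, 16, -20, -6] -> [100, 56, -64, 80, 24] -> 100
  [42, 3, 16, -46, 15] -> [-168, -12, -64, 184, -60] -> 184
  [-1, -24, -6, 49, 32] -> [4, 96, 24, -196, -128] -> 96
  [-43, -32, -27, 4] -> [172, 128, 108, -16] -> 172
  [34, -24, -15, -14, -38, -4, -19, -2] -> [-136, 96, 60, 56, 152, 16, 76, 8] -> 152
  [46, -14, -5] -> [-184, 56, 20] -> 56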